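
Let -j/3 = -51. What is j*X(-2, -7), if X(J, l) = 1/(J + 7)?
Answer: 153/5 ≈ 30.600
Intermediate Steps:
X(J, l) = 1/(7 + J)
j = 153 (j = -3*(-51) = 153)
j*X(-2, -7) = 153/(7 - 2) = 153/5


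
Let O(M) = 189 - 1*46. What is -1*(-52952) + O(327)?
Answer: 53095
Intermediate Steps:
O(M) = 143 (O(M) = 189 - 46 = 143)
-1*(-52952) + O(327) = -1*(-52952) + 143 = 52952 + 143 = 53095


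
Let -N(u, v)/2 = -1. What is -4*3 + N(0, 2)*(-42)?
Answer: -96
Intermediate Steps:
N(u, v) = 2 (N(u, v) = -2*(-1) = 2)
-4*3 + N(0, 2)*(-42) = -4*3 + 2*(-42) = -12 - 84 = -96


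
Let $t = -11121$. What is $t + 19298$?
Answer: $8177$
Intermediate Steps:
$t + 19298 = -11121 + 19298 = 8177$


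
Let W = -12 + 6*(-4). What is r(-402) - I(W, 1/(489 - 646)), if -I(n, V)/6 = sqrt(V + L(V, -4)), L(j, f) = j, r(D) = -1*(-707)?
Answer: 707 + 6*I*sqrt(314)/157 ≈ 707.0 + 0.6772*I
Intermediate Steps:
r(D) = 707
W = -36 (W = -12 - 24 = -36)
I(n, V) = -6*sqrt(2)*sqrt(V) (I(n, V) = -6*sqrt(V + V) = -6*sqrt(2)*sqrt(V))
r(-402) - I(W, 1/(489 - 646)) = 707 - (-6)*sqrt(2)*sqrt(1/(489 - 646)) = 707 - (-6)*sqrt(2)*sqrt(1/(-157)) = 707 - (-6)*sqrt(2)*sqrt(-1/157) = 707 - (-6)*sqrt(2)*I*sqrt(157)/157 = 707 - (-6)*I*sqrt(314)/157 = 707 + 6*I*sqrt(314)/157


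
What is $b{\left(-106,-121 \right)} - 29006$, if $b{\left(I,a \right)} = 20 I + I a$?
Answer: $-18300$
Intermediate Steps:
$b{\left(-106,-121 \right)} - 29006 = - 106 \left(20 - 121\right) - 29006 = \left(-106\right) \left(-101\right) - 29006 = 10706 - 29006 = -18300$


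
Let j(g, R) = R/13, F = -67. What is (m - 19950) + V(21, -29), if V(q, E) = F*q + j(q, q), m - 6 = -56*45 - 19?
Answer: -310549/13 ≈ -23888.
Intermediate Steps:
m = -2533 (m = 6 + (-56*45 - 19) = 6 + (-2520 - 19) = 6 - 2539 = -2533)
j(g, R) = R/13 (j(g, R) = R*(1/13) = R/13)
V(q, E) = -870*q/13 (V(q, E) = -67*q + q/13 = -870*q/13)
(m - 19950) + V(21, -29) = (-2533 - 19950) - 870/13*21 = -22483 - 18270/13 = -310549/13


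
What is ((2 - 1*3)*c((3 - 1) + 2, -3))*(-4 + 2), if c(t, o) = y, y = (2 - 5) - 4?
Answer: -14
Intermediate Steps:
y = -7 (y = -3 - 4 = -7)
c(t, o) = -7
((2 - 1*3)*c((3 - 1) + 2, -3))*(-4 + 2) = ((2 - 1*3)*(-7))*(-4 + 2) = ((2 - 3)*(-7))*(-2) = -1*(-7)*(-2) = 7*(-2) = -14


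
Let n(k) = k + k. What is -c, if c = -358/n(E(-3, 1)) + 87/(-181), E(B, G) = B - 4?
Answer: -31790/1267 ≈ -25.091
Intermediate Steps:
E(B, G) = -4 + B
n(k) = 2*k
c = 31790/1267 (c = -358*1/(2*(-4 - 3)) + 87/(-181) = -358/(2*(-7)) + 87*(-1/181) = -358/(-14) - 87/181 = -358*(-1/14) - 87/181 = 179/7 - 87/181 = 31790/1267 ≈ 25.091)
-c = -1*31790/1267 = -31790/1267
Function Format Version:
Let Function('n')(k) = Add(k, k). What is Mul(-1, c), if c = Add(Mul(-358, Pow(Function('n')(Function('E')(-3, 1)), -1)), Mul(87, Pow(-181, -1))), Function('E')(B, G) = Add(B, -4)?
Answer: Rational(-31790, 1267) ≈ -25.091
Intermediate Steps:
Function('E')(B, G) = Add(-4, B)
Function('n')(k) = Mul(2, k)
c = Rational(31790, 1267) (c = Add(Mul(-358, Pow(Mul(2, Add(-4, -3)), -1)), Mul(87, Pow(-181, -1))) = Add(Mul(-358, Pow(Mul(2, -7), -1)), Mul(87, Rational(-1, 181))) = Add(Mul(-358, Pow(-14, -1)), Rational(-87, 181)) = Add(Mul(-358, Rational(-1, 14)), Rational(-87, 181)) = Add(Rational(179, 7), Rational(-87, 181)) = Rational(31790, 1267) ≈ 25.091)
Mul(-1, c) = Mul(-1, Rational(31790, 1267)) = Rational(-31790, 1267)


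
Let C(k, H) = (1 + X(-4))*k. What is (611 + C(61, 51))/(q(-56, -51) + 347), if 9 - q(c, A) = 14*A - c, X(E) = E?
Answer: 214/507 ≈ 0.42209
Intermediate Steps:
q(c, A) = 9 + c - 14*A (q(c, A) = 9 - (14*A - c) = 9 - (-c + 14*A) = 9 + (c - 14*A) = 9 + c - 14*A)
C(k, H) = -3*k (C(k, H) = (1 - 4)*k = -3*k)
(611 + C(61, 51))/(q(-56, -51) + 347) = (611 - 3*61)/((9 - 56 - 14*(-51)) + 347) = (611 - 183)/((9 - 56 + 714) + 347) = 428/(667 + 347) = 428/1014 = 428*(1/1014) = 214/507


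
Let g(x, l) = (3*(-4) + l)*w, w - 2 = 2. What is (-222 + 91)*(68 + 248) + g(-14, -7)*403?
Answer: -72024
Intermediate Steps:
w = 4 (w = 2 + 2 = 4)
g(x, l) = -48 + 4*l (g(x, l) = (3*(-4) + l)*4 = (-12 + l)*4 = -48 + 4*l)
(-222 + 91)*(68 + 248) + g(-14, -7)*403 = (-222 + 91)*(68 + 248) + (-48 + 4*(-7))*403 = -131*316 + (-48 - 28)*403 = -41396 - 76*403 = -41396 - 30628 = -72024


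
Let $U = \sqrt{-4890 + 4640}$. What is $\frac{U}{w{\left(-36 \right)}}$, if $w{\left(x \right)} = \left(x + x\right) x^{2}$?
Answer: $- \frac{5 i \sqrt{10}}{93312} \approx - 0.00016945 i$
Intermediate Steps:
$w{\left(x \right)} = 2 x^{3}$ ($w{\left(x \right)} = 2 x x^{2} = 2 x^{3}$)
$U = 5 i \sqrt{10}$ ($U = \sqrt{-250} = 5 i \sqrt{10} \approx 15.811 i$)
$\frac{U}{w{\left(-36 \right)}} = \frac{5 i \sqrt{10}}{2 \left(-36\right)^{3}} = \frac{5 i \sqrt{10}}{2 \left(-46656\right)} = \frac{5 i \sqrt{10}}{-93312} = 5 i \sqrt{10} \left(- \frac{1}{93312}\right) = - \frac{5 i \sqrt{10}}{93312}$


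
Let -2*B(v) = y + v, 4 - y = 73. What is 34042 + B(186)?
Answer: 67967/2 ≈ 33984.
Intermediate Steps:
y = -69 (y = 4 - 1*73 = 4 - 73 = -69)
B(v) = 69/2 - v/2 (B(v) = -(-69 + v)/2 = 69/2 - v/2)
34042 + B(186) = 34042 + (69/2 - ½*186) = 34042 + (69/2 - 93) = 34042 - 117/2 = 67967/2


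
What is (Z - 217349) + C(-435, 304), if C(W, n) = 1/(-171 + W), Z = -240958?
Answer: -277734043/606 ≈ -4.5831e+5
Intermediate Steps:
(Z - 217349) + C(-435, 304) = (-240958 - 217349) + 1/(-171 - 435) = -458307 + 1/(-606) = -458307 - 1/606 = -277734043/606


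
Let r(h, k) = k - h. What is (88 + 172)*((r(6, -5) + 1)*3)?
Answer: -7800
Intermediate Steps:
(88 + 172)*((r(6, -5) + 1)*3) = (88 + 172)*(((-5 - 1*6) + 1)*3) = 260*(((-5 - 6) + 1)*3) = 260*((-11 + 1)*3) = 260*(-10*3) = 260*(-30) = -7800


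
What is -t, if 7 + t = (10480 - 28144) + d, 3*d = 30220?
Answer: 22793/3 ≈ 7597.7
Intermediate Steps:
d = 30220/3 (d = (⅓)*30220 = 30220/3 ≈ 10073.)
t = -22793/3 (t = -7 + ((10480 - 28144) + 30220/3) = -7 + (-17664 + 30220/3) = -7 - 22772/3 = -22793/3 ≈ -7597.7)
-t = -1*(-22793/3) = 22793/3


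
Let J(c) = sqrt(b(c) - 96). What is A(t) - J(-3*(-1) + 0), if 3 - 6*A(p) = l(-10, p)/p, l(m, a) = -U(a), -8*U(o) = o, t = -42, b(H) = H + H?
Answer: 23/48 - 3*I*sqrt(10) ≈ 0.47917 - 9.4868*I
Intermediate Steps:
b(H) = 2*H
U(o) = -o/8
J(c) = sqrt(-96 + 2*c) (J(c) = sqrt(2*c - 96) = sqrt(-96 + 2*c))
l(m, a) = a/8 (l(m, a) = -(-1)*a/8 = a/8)
A(p) = 23/48 (A(p) = 1/2 - p/8/(6*p) = 1/2 - 1/6*1/8 = 1/2 - 1/48 = 23/48)
A(t) - J(-3*(-1) + 0) = 23/48 - sqrt(-96 + 2*(-3*(-1) + 0)) = 23/48 - sqrt(-96 + 2*(3 + 0)) = 23/48 - sqrt(-96 + 2*3) = 23/48 - sqrt(-96 + 6) = 23/48 - sqrt(-90) = 23/48 - 3*I*sqrt(10)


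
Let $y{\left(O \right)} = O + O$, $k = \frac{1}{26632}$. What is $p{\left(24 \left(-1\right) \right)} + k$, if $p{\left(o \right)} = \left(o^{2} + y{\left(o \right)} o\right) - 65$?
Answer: $\frac{44289017}{26632} \approx 1663.0$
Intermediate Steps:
$k = \frac{1}{26632} \approx 3.7549 \cdot 10^{-5}$
$y{\left(O \right)} = 2 O$
$p{\left(o \right)} = -65 + 3 o^{2}$ ($p{\left(o \right)} = \left(o^{2} + 2 o o\right) - 65 = \left(o^{2} + 2 o^{2}\right) - 65 = 3 o^{2} - 65 = -65 + 3 o^{2}$)
$p{\left(24 \left(-1\right) \right)} + k = \left(-65 + 3 \left(24 \left(-1\right)\right)^{2}\right) + \frac{1}{26632} = \left(-65 + 3 \left(-24\right)^{2}\right) + \frac{1}{26632} = \left(-65 + 3 \cdot 576\right) + \frac{1}{26632} = \left(-65 + 1728\right) + \frac{1}{26632} = 1663 + \frac{1}{26632} = \frac{44289017}{26632}$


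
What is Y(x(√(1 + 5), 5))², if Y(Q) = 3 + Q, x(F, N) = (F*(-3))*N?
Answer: 1359 - 90*√6 ≈ 1138.5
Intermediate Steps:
x(F, N) = -3*F*N (x(F, N) = (-3*F)*N = -3*F*N)
Y(x(√(1 + 5), 5))² = (3 - 3*√(1 + 5)*5)² = (3 - 3*√6*5)² = (3 - 15*√6)²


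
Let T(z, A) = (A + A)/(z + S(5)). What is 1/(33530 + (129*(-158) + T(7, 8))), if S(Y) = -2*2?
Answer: 3/39460 ≈ 7.6026e-5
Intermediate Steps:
S(Y) = -4
T(z, A) = 2*A/(-4 + z) (T(z, A) = (A + A)/(z - 4) = (2*A)/(-4 + z) = 2*A/(-4 + z))
1/(33530 + (129*(-158) + T(7, 8))) = 1/(33530 + (129*(-158) + 2*8/(-4 + 7))) = 1/(33530 + (-20382 + 2*8/3)) = 1/(33530 + (-20382 + 2*8*(1/3))) = 1/(33530 + (-20382 + 16/3)) = 1/(33530 - 61130/3) = 1/(39460/3) = 3/39460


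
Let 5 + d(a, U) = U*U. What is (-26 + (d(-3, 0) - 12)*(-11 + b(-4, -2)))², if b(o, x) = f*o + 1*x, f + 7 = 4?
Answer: 81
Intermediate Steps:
f = -3 (f = -7 + 4 = -3)
d(a, U) = -5 + U² (d(a, U) = -5 + U*U = -5 + U²)
b(o, x) = x - 3*o (b(o, x) = -3*o + 1*x = -3*o + x = x - 3*o)
(-26 + (d(-3, 0) - 12)*(-11 + b(-4, -2)))² = (-26 + ((-5 + 0²) - 12)*(-11 + (-2 - 3*(-4))))² = (-26 + ((-5 + 0) - 12)*(-11 + (-2 + 12)))² = (-26 + (-5 - 12)*(-11 + 10))² = (-26 - 17*(-1))² = (-26 + 17)² = (-9)² = 81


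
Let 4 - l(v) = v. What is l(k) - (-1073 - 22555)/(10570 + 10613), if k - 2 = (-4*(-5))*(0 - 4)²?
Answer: -2237522/7061 ≈ -316.88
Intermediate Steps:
k = 322 (k = 2 + (-4*(-5))*(0 - 4)² = 2 + 20*(-4)² = 2 + 20*16 = 2 + 320 = 322)
l(v) = 4 - v
l(k) - (-1073 - 22555)/(10570 + 10613) = (4 - 1*322) - (-1073 - 22555)/(10570 + 10613) = (4 - 322) - (-23628)/21183 = -318 - (-23628)/21183 = -318 - 1*(-7876/7061) = -318 + 7876/7061 = -2237522/7061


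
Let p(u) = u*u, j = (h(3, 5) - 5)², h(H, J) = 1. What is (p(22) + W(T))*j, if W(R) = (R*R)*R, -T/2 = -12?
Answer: 228928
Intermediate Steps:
T = 24 (T = -2*(-12) = 24)
W(R) = R³ (W(R) = R²*R = R³)
j = 16 (j = (1 - 5)² = (-4)² = 16)
p(u) = u²
(p(22) + W(T))*j = (22² + 24³)*16 = (484 + 13824)*16 = 14308*16 = 228928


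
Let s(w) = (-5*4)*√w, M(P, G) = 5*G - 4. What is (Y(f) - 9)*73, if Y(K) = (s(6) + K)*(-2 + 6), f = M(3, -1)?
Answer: -3285 - 5840*√6 ≈ -17590.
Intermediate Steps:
M(P, G) = -4 + 5*G
f = -9 (f = -4 + 5*(-1) = -4 - 5 = -9)
s(w) = -20*√w
Y(K) = -80*√6 + 4*K (Y(K) = (-20*√6 + K)*(-2 + 6) = (K - 20*√6)*4 = -80*√6 + 4*K)
(Y(f) - 9)*73 = ((-80*√6 + 4*(-9)) - 9)*73 = ((-80*√6 - 36) - 9)*73 = ((-36 - 80*√6) - 9)*73 = (-45 - 80*√6)*73 = -3285 - 5840*√6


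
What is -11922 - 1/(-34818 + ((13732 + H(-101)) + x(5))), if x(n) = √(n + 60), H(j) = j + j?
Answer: -5402798574150/453178879 + √65/453178879 ≈ -11922.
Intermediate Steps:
H(j) = 2*j
x(n) = √(60 + n)
-11922 - 1/(-34818 + ((13732 + H(-101)) + x(5))) = -11922 - 1/(-34818 + ((13732 + 2*(-101)) + √(60 + 5))) = -11922 - 1/(-34818 + ((13732 - 202) + √65)) = -11922 - 1/(-34818 + (13530 + √65)) = -11922 - 1/(-21288 + √65)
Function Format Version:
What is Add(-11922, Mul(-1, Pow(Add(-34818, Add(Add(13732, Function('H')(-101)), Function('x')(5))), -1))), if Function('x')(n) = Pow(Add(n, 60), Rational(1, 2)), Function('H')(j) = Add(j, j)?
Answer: Add(Rational(-5402798574150, 453178879), Mul(Rational(1, 453178879), Pow(65, Rational(1, 2)))) ≈ -11922.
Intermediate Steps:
Function('H')(j) = Mul(2, j)
Function('x')(n) = Pow(Add(60, n), Rational(1, 2))
Add(-11922, Mul(-1, Pow(Add(-34818, Add(Add(13732, Function('H')(-101)), Function('x')(5))), -1))) = Add(-11922, Mul(-1, Pow(Add(-34818, Add(Add(13732, Mul(2, -101)), Pow(Add(60, 5), Rational(1, 2)))), -1))) = Add(-11922, Mul(-1, Pow(Add(-34818, Add(Add(13732, -202), Pow(65, Rational(1, 2)))), -1))) = Add(-11922, Mul(-1, Pow(Add(-34818, Add(13530, Pow(65, Rational(1, 2)))), -1))) = Add(-11922, Mul(-1, Pow(Add(-21288, Pow(65, Rational(1, 2))), -1)))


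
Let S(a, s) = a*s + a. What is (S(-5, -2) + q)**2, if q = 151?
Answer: 24336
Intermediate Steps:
S(a, s) = a + a*s
(S(-5, -2) + q)**2 = (-5*(1 - 2) + 151)**2 = (-5*(-1) + 151)**2 = (5 + 151)**2 = 156**2 = 24336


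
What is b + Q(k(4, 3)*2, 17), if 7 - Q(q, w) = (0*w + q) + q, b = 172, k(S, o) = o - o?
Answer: 179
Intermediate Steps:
k(S, o) = 0
Q(q, w) = 7 - 2*q (Q(q, w) = 7 - ((0*w + q) + q) = 7 - ((0 + q) + q) = 7 - (q + q) = 7 - 2*q)
b + Q(k(4, 3)*2, 17) = 172 + (7 - 0*2) = 172 + (7 - 2*0) = 172 + (7 + 0) = 172 + 7 = 179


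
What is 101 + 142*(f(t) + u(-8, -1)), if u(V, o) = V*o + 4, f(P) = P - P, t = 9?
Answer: 1805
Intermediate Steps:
f(P) = 0
u(V, o) = 4 + V*o
101 + 142*(f(t) + u(-8, -1)) = 101 + 142*(0 + (4 - 8*(-1))) = 101 + 142*(0 + (4 + 8)) = 101 + 142*(0 + 12) = 101 + 142*12 = 101 + 1704 = 1805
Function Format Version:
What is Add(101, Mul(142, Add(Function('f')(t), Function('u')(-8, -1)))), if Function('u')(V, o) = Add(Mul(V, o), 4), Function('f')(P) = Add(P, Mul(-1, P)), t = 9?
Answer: 1805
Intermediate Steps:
Function('f')(P) = 0
Function('u')(V, o) = Add(4, Mul(V, o))
Add(101, Mul(142, Add(Function('f')(t), Function('u')(-8, -1)))) = Add(101, Mul(142, Add(0, Add(4, Mul(-8, -1))))) = Add(101, Mul(142, Add(0, Add(4, 8)))) = Add(101, Mul(142, Add(0, 12))) = Add(101, Mul(142, 12)) = Add(101, 1704) = 1805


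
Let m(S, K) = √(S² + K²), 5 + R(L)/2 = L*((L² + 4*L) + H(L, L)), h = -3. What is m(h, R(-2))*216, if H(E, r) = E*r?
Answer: 216*√109 ≈ 2255.1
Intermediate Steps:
R(L) = -10 + 2*L*(2*L² + 4*L) (R(L) = -10 + 2*(L*((L² + 4*L) + L*L)) = -10 + 2*(L*((L² + 4*L) + L²)) = -10 + 2*(L*(2*L² + 4*L)) = -10 + 2*L*(2*L² + 4*L))
m(S, K) = √(K² + S²)
m(h, R(-2))*216 = √((-10 + 4*(-2)³ + 8*(-2)²)² + (-3)²)*216 = √((-10 + 4*(-8) + 8*4)² + 9)*216 = √((-10 - 32 + 32)² + 9)*216 = √((-10)² + 9)*216 = √(100 + 9)*216 = √109*216 = 216*√109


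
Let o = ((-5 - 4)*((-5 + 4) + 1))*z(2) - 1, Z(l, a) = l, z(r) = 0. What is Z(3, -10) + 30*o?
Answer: -27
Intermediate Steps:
o = -1 (o = ((-5 - 4)*((-5 + 4) + 1))*0 - 1 = -9*(-1 + 1)*0 - 1 = -9*0*0 - 1 = 0*0 - 1 = 0 - 1 = -1)
Z(3, -10) + 30*o = 3 + 30*(-1) = 3 - 30 = -27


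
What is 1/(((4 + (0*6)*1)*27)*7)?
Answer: 1/756 ≈ 0.0013228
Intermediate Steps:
1/(((4 + (0*6)*1)*27)*7) = 1/(((4 + 0*1)*27)*7) = 1/(((4 + 0)*27)*7) = 1/((4*27)*7) = 1/(108*7) = 1/756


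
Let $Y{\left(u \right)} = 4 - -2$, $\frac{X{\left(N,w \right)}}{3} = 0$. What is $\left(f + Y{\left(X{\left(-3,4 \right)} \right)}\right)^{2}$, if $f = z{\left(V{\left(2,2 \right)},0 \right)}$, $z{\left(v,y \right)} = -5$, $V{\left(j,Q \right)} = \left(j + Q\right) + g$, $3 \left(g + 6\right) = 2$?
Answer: $1$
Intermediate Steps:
$g = - \frac{16}{3}$ ($g = -6 + \frac{1}{3} \cdot 2 = -6 + \frac{2}{3} = - \frac{16}{3} \approx -5.3333$)
$V{\left(j,Q \right)} = - \frac{16}{3} + Q + j$ ($V{\left(j,Q \right)} = \left(j + Q\right) - \frac{16}{3} = \left(Q + j\right) - \frac{16}{3} = - \frac{16}{3} + Q + j$)
$f = -5$
$X{\left(N,w \right)} = 0$ ($X{\left(N,w \right)} = 3 \cdot 0 = 0$)
$Y{\left(u \right)} = 6$ ($Y{\left(u \right)} = 4 + 2 = 6$)
$\left(f + Y{\left(X{\left(-3,4 \right)} \right)}\right)^{2} = \left(-5 + 6\right)^{2} = 1^{2} = 1$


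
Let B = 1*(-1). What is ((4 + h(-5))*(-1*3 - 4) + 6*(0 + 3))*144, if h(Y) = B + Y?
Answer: 4608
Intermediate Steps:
B = -1
h(Y) = -1 + Y
((4 + h(-5))*(-1*3 - 4) + 6*(0 + 3))*144 = ((4 + (-1 - 5))*(-1*3 - 4) + 6*(0 + 3))*144 = ((4 - 6)*(-3 - 4) + 6*3)*144 = (-2*(-7) + 18)*144 = (14 + 18)*144 = 32*144 = 4608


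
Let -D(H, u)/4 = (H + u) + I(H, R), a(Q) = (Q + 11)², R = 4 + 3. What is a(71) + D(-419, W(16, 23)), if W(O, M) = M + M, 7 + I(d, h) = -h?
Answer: 8272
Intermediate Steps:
R = 7
a(Q) = (11 + Q)²
I(d, h) = -7 - h
W(O, M) = 2*M
D(H, u) = 56 - 4*H - 4*u (D(H, u) = -4*((H + u) + (-7 - 1*7)) = -4*((H + u) + (-7 - 7)) = -4*((H + u) - 14) = -4*(-14 + H + u) = 56 - 4*H - 4*u)
a(71) + D(-419, W(16, 23)) = (11 + 71)² + (56 - 4*(-419) - 8*23) = 82² + (56 + 1676 - 4*46) = 6724 + (56 + 1676 - 184) = 6724 + 1548 = 8272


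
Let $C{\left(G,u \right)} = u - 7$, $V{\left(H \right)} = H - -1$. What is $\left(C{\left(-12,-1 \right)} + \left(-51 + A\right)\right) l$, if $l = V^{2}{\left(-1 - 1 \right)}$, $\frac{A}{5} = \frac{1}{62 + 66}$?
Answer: $- \frac{7547}{128} \approx -58.961$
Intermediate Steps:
$V{\left(H \right)} = 1 + H$ ($V{\left(H \right)} = H + 1 = 1 + H$)
$A = \frac{5}{128}$ ($A = \frac{5}{62 + 66} = \frac{5}{128} \approx 0.039063$)
$C{\left(G,u \right)} = -7 + u$ ($C{\left(G,u \right)} = u - 7 = -7 + u$)
$l = 1$ ($l = \left(1 - 2\right)^{2} = \left(-1\right)^{2} = 1$)
$\left(C{\left(-12,-1 \right)} + \left(-51 + A\right)\right) l = \left(\left(-7 - 1\right) + \left(-51 + \frac{5}{128}\right)\right) 1 = \left(-8 - \frac{6523}{128}\right) 1 = \left(- \frac{7547}{128}\right) 1 = - \frac{7547}{128}$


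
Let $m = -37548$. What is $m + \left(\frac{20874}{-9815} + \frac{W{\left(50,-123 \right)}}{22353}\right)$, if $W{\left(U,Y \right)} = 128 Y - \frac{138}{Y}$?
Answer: $- \frac{337776577949932}{8995182495} \approx -37551.0$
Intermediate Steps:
$W{\left(U,Y \right)} = - \frac{138}{Y} + 128 Y$
$m + \left(\frac{20874}{-9815} + \frac{W{\left(50,-123 \right)}}{22353}\right) = -37548 + \left(\frac{20874}{-9815} + \frac{- \frac{138}{-123} + 128 \left(-123\right)}{22353}\right) = -37548 + \left(20874 \left(- \frac{1}{9815}\right) + \left(\left(-138\right) \left(- \frac{1}{123}\right) - 15744\right) \frac{1}{22353}\right) = -37548 - \left(\frac{20874}{9815} - \left(\frac{46}{41} - 15744\right) \frac{1}{22353}\right) = -37548 - \frac{25465627672}{8995182495} = - \frac{337776577949932}{8995182495}$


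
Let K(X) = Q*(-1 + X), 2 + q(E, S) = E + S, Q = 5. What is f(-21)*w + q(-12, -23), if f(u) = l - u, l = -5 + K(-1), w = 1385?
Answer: 8273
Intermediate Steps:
q(E, S) = -2 + E + S (q(E, S) = -2 + (E + S) = -2 + E + S)
K(X) = -5 + 5*X (K(X) = 5*(-1 + X) = -5 + 5*X)
l = -15 (l = -5 + (-5 + 5*(-1)) = -5 + (-5 - 5) = -5 - 10 = -15)
f(u) = -15 - u
f(-21)*w + q(-12, -23) = (-15 - 1*(-21))*1385 + (-2 - 12 - 23) = (-15 + 21)*1385 - 37 = 6*1385 - 37 = 8310 - 37 = 8273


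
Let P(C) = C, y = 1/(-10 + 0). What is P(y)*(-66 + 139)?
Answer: -73/10 ≈ -7.3000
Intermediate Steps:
y = -1/10 (y = 1/(-10) = -1/10 ≈ -0.10000)
P(y)*(-66 + 139) = -(-66 + 139)/10 = -1/10*73 = -73/10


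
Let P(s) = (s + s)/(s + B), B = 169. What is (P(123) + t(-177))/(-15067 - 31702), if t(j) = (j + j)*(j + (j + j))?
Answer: -27444327/6828274 ≈ -4.0192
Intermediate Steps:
P(s) = 2*s/(169 + s) (P(s) = (s + s)/(s + 169) = (2*s)/(169 + s) = 2*s/(169 + s))
t(j) = 6*j**2 (t(j) = (2*j)*(j + 2*j) = (2*j)*(3*j) = 6*j**2)
(P(123) + t(-177))/(-15067 - 31702) = (2*123/(169 + 123) + 6*(-177)**2)/(-15067 - 31702) = (2*123/292 + 6*31329)/(-46769) = (2*123*(1/292) + 187974)*(-1/46769) = (123/146 + 187974)*(-1/46769) = (27444327/146)*(-1/46769) = -27444327/6828274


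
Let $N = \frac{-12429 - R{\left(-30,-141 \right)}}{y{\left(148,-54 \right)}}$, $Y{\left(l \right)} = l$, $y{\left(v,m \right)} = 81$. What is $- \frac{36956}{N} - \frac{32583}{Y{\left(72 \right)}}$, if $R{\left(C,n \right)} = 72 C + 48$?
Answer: $- \frac{13403491}{82536} \approx -162.4$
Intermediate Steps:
$R{\left(C,n \right)} = 48 + 72 C$
$N = - \frac{3439}{27}$ ($N = \frac{-12429 - \left(48 + 72 \left(-30\right)\right)}{81} = \left(-12429 - \left(48 - 2160\right)\right) \frac{1}{81} = \left(-12429 - -2112\right) \frac{1}{81} = \left(-12429 + 2112\right) \frac{1}{81} = \left(-10317\right) \frac{1}{81} = - \frac{3439}{27} \approx -127.37$)
$- \frac{36956}{N} - \frac{32583}{Y{\left(72 \right)}} = - \frac{36956}{- \frac{3439}{27}} - \frac{32583}{72} = \left(-36956\right) \left(- \frac{27}{3439}\right) - \frac{10861}{24} = \frac{997812}{3439} - \frac{10861}{24} = - \frac{13403491}{82536}$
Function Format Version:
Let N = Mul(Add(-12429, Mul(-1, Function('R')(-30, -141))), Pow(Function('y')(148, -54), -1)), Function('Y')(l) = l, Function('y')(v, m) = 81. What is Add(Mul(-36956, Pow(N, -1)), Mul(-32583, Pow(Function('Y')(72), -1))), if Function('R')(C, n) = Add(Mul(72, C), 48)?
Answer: Rational(-13403491, 82536) ≈ -162.40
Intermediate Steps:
Function('R')(C, n) = Add(48, Mul(72, C))
N = Rational(-3439, 27) (N = Mul(Add(-12429, Mul(-1, Add(48, Mul(72, -30)))), Pow(81, -1)) = Mul(Add(-12429, Mul(-1, Add(48, -2160))), Rational(1, 81)) = Mul(Add(-12429, Mul(-1, -2112)), Rational(1, 81)) = Mul(Add(-12429, 2112), Rational(1, 81)) = Mul(-10317, Rational(1, 81)) = Rational(-3439, 27) ≈ -127.37)
Add(Mul(-36956, Pow(N, -1)), Mul(-32583, Pow(Function('Y')(72), -1))) = Add(Mul(-36956, Pow(Rational(-3439, 27), -1)), Mul(-32583, Pow(72, -1))) = Add(Mul(-36956, Rational(-27, 3439)), Mul(-32583, Rational(1, 72))) = Add(Rational(997812, 3439), Rational(-10861, 24)) = Rational(-13403491, 82536)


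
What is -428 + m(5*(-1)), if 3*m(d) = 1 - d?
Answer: -426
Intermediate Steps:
m(d) = 1/3 - d/3 (m(d) = (1 - d)/3 = 1/3 - d/3)
-428 + m(5*(-1)) = -428 + (1/3 - 5*(-1)/3) = -428 + (1/3 - 1/3*(-5)) = -428 + (1/3 + 5/3) = -428 + 2 = -426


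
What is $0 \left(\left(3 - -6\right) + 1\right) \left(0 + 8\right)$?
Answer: $0$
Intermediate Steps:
$0 \left(\left(3 - -6\right) + 1\right) \left(0 + 8\right) = 0 \left(\left(3 + 6\right) + 1\right) 8 = 0 \left(9 + 1\right) 8 = 0 \cdot 10 \cdot 8 = 0 \cdot 80 = 0$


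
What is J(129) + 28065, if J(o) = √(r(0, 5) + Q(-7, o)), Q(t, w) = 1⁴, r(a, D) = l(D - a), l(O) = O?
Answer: 28065 + √6 ≈ 28067.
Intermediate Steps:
r(a, D) = D - a
Q(t, w) = 1
J(o) = √6 (J(o) = √((5 - 1*0) + 1) = √((5 + 0) + 1) = √(5 + 1) = √6)
J(129) + 28065 = √6 + 28065 = 28065 + √6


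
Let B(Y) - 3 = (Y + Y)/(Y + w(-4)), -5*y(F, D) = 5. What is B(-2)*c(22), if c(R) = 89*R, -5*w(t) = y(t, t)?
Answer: 92026/9 ≈ 10225.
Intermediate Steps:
y(F, D) = -1 (y(F, D) = -⅕*5 = -1)
w(t) = ⅕ (w(t) = -⅕*(-1) = ⅕)
B(Y) = 3 + 2*Y/(⅕ + Y) (B(Y) = 3 + (Y + Y)/(Y + ⅕) = 3 + (2*Y)/(⅕ + Y) = 3 + 2*Y/(⅕ + Y))
B(-2)*c(22) = ((3 + 25*(-2))/(1 + 5*(-2)))*(89*22) = ((3 - 50)/(1 - 10))*1958 = (-47/(-9))*1958 = -⅑*(-47)*1958 = (47/9)*1958 = 92026/9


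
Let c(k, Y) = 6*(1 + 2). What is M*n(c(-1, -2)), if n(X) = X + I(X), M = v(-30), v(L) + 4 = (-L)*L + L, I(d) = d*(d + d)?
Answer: -622044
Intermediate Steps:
I(d) = 2*d**2 (I(d) = d*(2*d) = 2*d**2)
c(k, Y) = 18 (c(k, Y) = 6*3 = 18)
v(L) = -4 + L - L**2 (v(L) = -4 + ((-L)*L + L) = -4 + (-L**2 + L) = -4 + (L - L**2) = -4 + L - L**2)
M = -934 (M = -4 - 30 - 1*(-30)**2 = -4 - 30 - 1*900 = -4 - 30 - 900 = -934)
n(X) = X + 2*X**2
M*n(c(-1, -2)) = -16812*(1 + 2*18) = -16812*(1 + 36) = -16812*37 = -934*666 = -622044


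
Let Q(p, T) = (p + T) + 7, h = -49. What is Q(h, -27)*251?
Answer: -17319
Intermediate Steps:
Q(p, T) = 7 + T + p (Q(p, T) = (T + p) + 7 = 7 + T + p)
Q(h, -27)*251 = (7 - 27 - 49)*251 = -69*251 = -17319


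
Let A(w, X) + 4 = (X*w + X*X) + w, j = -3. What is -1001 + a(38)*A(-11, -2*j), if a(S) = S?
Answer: -2711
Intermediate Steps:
A(w, X) = -4 + w + X² + X*w (A(w, X) = -4 + ((X*w + X*X) + w) = -4 + ((X*w + X²) + w) = -4 + ((X² + X*w) + w) = -4 + (w + X² + X*w) = -4 + w + X² + X*w)
-1001 + a(38)*A(-11, -2*j) = -1001 + 38*(-4 - 11 + (-2*(-3))² - 2*(-3)*(-11)) = -1001 + 38*(-4 - 11 + 6² + 6*(-11)) = -1001 + 38*(-4 - 11 + 36 - 66) = -1001 + 38*(-45) = -1001 - 1710 = -2711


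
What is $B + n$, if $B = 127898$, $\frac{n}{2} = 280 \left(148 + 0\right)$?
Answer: $210778$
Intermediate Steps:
$n = 82880$ ($n = 2 \cdot 280 \left(148 + 0\right) = 2 \cdot 280 \cdot 148 = 2 \cdot 41440 = 82880$)
$B + n = 127898 + 82880 = 210778$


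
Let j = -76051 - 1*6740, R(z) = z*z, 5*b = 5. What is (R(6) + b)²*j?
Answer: -113340879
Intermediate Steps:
b = 1 (b = (⅕)*5 = 1)
R(z) = z²
j = -82791 (j = -76051 - 6740 = -82791)
(R(6) + b)²*j = (6² + 1)²*(-82791) = (36 + 1)²*(-82791) = 37²*(-82791) = 1369*(-82791) = -113340879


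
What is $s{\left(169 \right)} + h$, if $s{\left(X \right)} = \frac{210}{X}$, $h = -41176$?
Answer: $- \frac{6958534}{169} \approx -41175.0$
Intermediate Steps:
$s{\left(169 \right)} + h = \frac{210}{169} - 41176 = - \frac{6958534}{169}$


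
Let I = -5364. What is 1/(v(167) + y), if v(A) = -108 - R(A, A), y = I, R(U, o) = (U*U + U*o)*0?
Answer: -1/5472 ≈ -0.00018275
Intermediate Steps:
R(U, o) = 0 (R(U, o) = (U**2 + U*o)*0 = 0)
y = -5364
v(A) = -108 (v(A) = -108 - 1*0 = -108 + 0 = -108)
1/(v(167) + y) = 1/(-108 - 5364) = 1/(-5472) = -1/5472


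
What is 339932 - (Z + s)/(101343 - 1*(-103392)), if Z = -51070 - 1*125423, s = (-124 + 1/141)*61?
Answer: 9813058852796/28867635 ≈ 3.3993e+5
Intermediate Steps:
s = -1066463/141 (s = (-124 + 1/141)*61 = -17483/141*61 = -1066463/141 ≈ -7563.6)
Z = -176493 (Z = -51070 - 125423 = -176493)
339932 - (Z + s)/(101343 - 1*(-103392)) = 339932 - (-176493 - 1066463/141)/(101343 - 1*(-103392)) = 339932 - (-25951976)/(141*(101343 + 103392)) = 339932 - (-25951976)/(141*204735) = 339932 - 1*(-25951976/28867635) = 339932 + 25951976/28867635 = 9813058852796/28867635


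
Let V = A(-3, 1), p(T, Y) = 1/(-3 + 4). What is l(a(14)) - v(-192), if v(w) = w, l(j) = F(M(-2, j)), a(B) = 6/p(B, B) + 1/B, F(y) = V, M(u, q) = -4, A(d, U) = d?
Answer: 189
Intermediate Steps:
p(T, Y) = 1 (p(T, Y) = 1/1 = 1)
V = -3
F(y) = -3
a(B) = 6 + 1/B (a(B) = 6/1 + 1/B = 6*1 + 1/B = 6 + 1/B)
l(j) = -3
l(a(14)) - v(-192) = -3 - 1*(-192) = -3 + 192 = 189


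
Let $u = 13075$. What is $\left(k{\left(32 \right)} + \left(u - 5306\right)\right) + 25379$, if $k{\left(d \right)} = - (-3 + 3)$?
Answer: $33148$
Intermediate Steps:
$k{\left(d \right)} = 0$ ($k{\left(d \right)} = \left(-1\right) 0 = 0$)
$\left(k{\left(32 \right)} + \left(u - 5306\right)\right) + 25379 = \left(0 + \left(13075 - 5306\right)\right) + 25379 = \left(0 + 7769\right) + 25379 = 7769 + 25379 = 33148$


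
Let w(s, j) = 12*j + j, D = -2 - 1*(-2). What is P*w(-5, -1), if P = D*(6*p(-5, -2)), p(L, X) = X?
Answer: 0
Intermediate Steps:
D = 0 (D = -2 + 2 = 0)
w(s, j) = 13*j
P = 0 (P = 0*(6*(-2)) = 0*(-12) = 0)
P*w(-5, -1) = 0*(13*(-1)) = 0*(-13) = 0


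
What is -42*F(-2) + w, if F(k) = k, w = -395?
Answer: -311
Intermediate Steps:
-42*F(-2) + w = -42*(-2) - 395 = 84 - 395 = -311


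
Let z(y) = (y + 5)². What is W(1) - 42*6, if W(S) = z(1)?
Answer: -216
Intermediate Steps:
z(y) = (5 + y)²
W(S) = 36 (W(S) = (5 + 1)² = 6² = 36)
W(1) - 42*6 = 36 - 42*6 = 36 - 252 = -216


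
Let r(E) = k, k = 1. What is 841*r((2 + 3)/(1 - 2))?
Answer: 841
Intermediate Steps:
r(E) = 1
841*r((2 + 3)/(1 - 2)) = 841*1 = 841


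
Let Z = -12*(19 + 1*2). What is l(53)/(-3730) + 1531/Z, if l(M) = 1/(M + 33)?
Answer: -30694652/5052285 ≈ -6.0754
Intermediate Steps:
Z = -252 (Z = -12*(19 + 2) = -12*21 = -252)
l(M) = 1/(33 + M)
l(53)/(-3730) + 1531/Z = 1/((33 + 53)*(-3730)) + 1531/(-252) = -1/3730/86 + 1531*(-1/252) = (1/86)*(-1/3730) - 1531/252 = -1/320780 - 1531/252 = -30694652/5052285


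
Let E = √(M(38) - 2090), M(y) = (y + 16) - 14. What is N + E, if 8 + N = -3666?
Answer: -3674 + 5*I*√82 ≈ -3674.0 + 45.277*I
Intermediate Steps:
N = -3674 (N = -8 - 3666 = -3674)
M(y) = 2 + y (M(y) = (16 + y) - 14 = 2 + y)
E = 5*I*√82 (E = √((2 + 38) - 2090) = √(40 - 2090) = √(-2050) = 5*I*√82 ≈ 45.277*I)
N + E = -3674 + 5*I*√82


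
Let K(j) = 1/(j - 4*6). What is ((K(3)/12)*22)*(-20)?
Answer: 110/63 ≈ 1.7460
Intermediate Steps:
K(j) = 1/(-24 + j) (K(j) = 1/(j - 24) = 1/(-24 + j))
((K(3)/12)*22)*(-20) = ((1/((-24 + 3)*12))*22)*(-20) = (((1/12)/(-21))*22)*(-20) = (-1/21*1/12*22)*(-20) = -1/252*22*(-20) = -11/126*(-20) = 110/63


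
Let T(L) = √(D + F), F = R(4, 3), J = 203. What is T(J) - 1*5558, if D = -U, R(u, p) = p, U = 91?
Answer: -5558 + 2*I*√22 ≈ -5558.0 + 9.3808*I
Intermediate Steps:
D = -91 (D = -1*91 = -91)
F = 3
T(L) = 2*I*√22 (T(L) = √(-91 + 3) = √(-88) = 2*I*√22)
T(J) - 1*5558 = 2*I*√22 - 1*5558 = 2*I*√22 - 5558 = -5558 + 2*I*√22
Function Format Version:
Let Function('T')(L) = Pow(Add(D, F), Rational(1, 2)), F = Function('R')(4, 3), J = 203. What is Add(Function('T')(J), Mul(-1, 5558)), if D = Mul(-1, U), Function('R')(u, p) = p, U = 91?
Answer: Add(-5558, Mul(2, I, Pow(22, Rational(1, 2)))) ≈ Add(-5558.0, Mul(9.3808, I))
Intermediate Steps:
D = -91 (D = Mul(-1, 91) = -91)
F = 3
Function('T')(L) = Mul(2, I, Pow(22, Rational(1, 2))) (Function('T')(L) = Pow(Add(-91, 3), Rational(1, 2)) = Pow(-88, Rational(1, 2)) = Mul(2, I, Pow(22, Rational(1, 2))))
Add(Function('T')(J), Mul(-1, 5558)) = Add(Mul(2, I, Pow(22, Rational(1, 2))), Mul(-1, 5558)) = Add(Mul(2, I, Pow(22, Rational(1, 2))), -5558) = Add(-5558, Mul(2, I, Pow(22, Rational(1, 2))))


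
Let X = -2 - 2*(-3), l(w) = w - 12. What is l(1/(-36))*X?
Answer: -433/9 ≈ -48.111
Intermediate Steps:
l(w) = -12 + w
X = 4 (X = -2 + 6 = 4)
l(1/(-36))*X = (-12 + 1/(-36))*4 = (-12 - 1/36)*4 = -433/36*4 = -433/9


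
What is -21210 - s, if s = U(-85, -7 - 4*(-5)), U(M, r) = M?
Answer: -21125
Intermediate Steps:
s = -85
-21210 - s = -21210 - 1*(-85) = -21210 + 85 = -21125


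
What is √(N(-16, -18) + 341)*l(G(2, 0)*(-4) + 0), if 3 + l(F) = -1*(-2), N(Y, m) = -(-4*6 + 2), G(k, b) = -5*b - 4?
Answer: -11*√3 ≈ -19.053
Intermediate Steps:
G(k, b) = -4 - 5*b
N(Y, m) = 22 (N(Y, m) = -(-24 + 2) = -1*(-22) = 22)
l(F) = -1 (l(F) = -3 - 1*(-2) = -3 + 2 = -1)
√(N(-16, -18) + 341)*l(G(2, 0)*(-4) + 0) = √(22 + 341)*(-1) = √363*(-1) = (11*√3)*(-1) = -11*√3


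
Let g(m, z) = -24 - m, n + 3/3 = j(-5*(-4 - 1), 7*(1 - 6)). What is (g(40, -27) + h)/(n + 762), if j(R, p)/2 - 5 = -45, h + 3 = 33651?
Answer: 33584/681 ≈ 49.316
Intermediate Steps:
h = 33648 (h = -3 + 33651 = 33648)
j(R, p) = -80 (j(R, p) = 10 + 2*(-45) = 10 - 90 = -80)
n = -81 (n = -1 - 80 = -81)
(g(40, -27) + h)/(n + 762) = ((-24 - 1*40) + 33648)/(-81 + 762) = ((-24 - 40) + 33648)/681 = (-64 + 33648)*(1/681) = 33584*(1/681) = 33584/681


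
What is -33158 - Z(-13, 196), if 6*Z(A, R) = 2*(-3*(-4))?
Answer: -33162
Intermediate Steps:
Z(A, R) = 4 (Z(A, R) = (2*(-3*(-4)))/6 = (2*12)/6 = (⅙)*24 = 4)
-33158 - Z(-13, 196) = -33158 - 1*4 = -33158 - 4 = -33162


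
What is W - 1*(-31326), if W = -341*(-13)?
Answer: 35759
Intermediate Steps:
W = 4433
W - 1*(-31326) = 4433 - 1*(-31326) = 4433 + 31326 = 35759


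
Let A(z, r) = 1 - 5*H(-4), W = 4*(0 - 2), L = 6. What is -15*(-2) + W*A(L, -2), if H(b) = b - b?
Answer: 22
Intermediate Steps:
H(b) = 0
W = -8 (W = 4*(-2) = -8)
A(z, r) = 1 (A(z, r) = 1 - 5*0 = 1 + 0 = 1)
-15*(-2) + W*A(L, -2) = -15*(-2) - 8*1 = 30 - 8 = 22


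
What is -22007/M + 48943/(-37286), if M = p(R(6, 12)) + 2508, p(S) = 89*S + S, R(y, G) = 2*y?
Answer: -498080243/66891084 ≈ -7.4461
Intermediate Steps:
p(S) = 90*S
M = 3588 (M = 90*(2*6) + 2508 = 90*12 + 2508 = 1080 + 2508 = 3588)
-22007/M + 48943/(-37286) = -22007/3588 + 48943/(-37286) = -22007*1/3588 + 48943*(-1/37286) = -22007/3588 - 48943/37286 = -498080243/66891084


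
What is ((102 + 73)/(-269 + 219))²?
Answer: 49/4 ≈ 12.250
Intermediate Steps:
((102 + 73)/(-269 + 219))² = (175/(-50))² = (175*(-1/50))² = (-7/2)² = 49/4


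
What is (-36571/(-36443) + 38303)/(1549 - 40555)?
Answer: -697956400/710747829 ≈ -0.98200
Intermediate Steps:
(-36571/(-36443) + 38303)/(1549 - 40555) = (-36571*(-1/36443) + 38303)/(-39006) = (36571/36443 + 38303)*(-1/39006) = (1395912800/36443)*(-1/39006) = -697956400/710747829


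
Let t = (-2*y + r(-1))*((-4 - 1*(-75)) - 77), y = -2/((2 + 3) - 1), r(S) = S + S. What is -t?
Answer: -6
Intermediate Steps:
r(S) = 2*S
y = -½ (y = -2/(5 - 1) = -2/4 = -2*¼ = -½ ≈ -0.50000)
t = 6 (t = (-2*(-½) + 2*(-1))*((-4 - 1*(-75)) - 77) = (1 - 2)*((-4 + 75) - 77) = -(71 - 77) = -1*(-6) = 6)
-t = -1*6 = -6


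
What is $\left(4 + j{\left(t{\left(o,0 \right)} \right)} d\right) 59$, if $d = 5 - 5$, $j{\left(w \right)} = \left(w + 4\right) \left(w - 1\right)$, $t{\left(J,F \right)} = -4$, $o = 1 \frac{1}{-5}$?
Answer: $236$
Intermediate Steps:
$o = - \frac{1}{5}$ ($o = 1 \left(- \frac{1}{5}\right) = - \frac{1}{5} \approx -0.2$)
$j{\left(w \right)} = \left(-1 + w\right) \left(4 + w\right)$ ($j{\left(w \right)} = \left(4 + w\right) \left(-1 + w\right) = \left(-1 + w\right) \left(4 + w\right)$)
$d = 0$ ($d = 5 - 5 = 0$)
$\left(4 + j{\left(t{\left(o,0 \right)} \right)} d\right) 59 = \left(4 + \left(-4 + \left(-4\right)^{2} + 3 \left(-4\right)\right) 0\right) 59 = \left(4 + \left(-4 + 16 - 12\right) 0\right) 59 = \left(4 + 0 \cdot 0\right) 59 = \left(4 + 0\right) 59 = 4 \cdot 59 = 236$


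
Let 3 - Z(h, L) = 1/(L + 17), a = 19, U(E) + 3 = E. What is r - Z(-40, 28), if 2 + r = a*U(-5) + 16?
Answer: -6344/45 ≈ -140.98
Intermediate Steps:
U(E) = -3 + E
Z(h, L) = 3 - 1/(17 + L) (Z(h, L) = 3 - 1/(L + 17) = 3 - 1/(17 + L))
r = -138 (r = -2 + (19*(-3 - 5) + 16) = -2 + (19*(-8) + 16) = -2 + (-152 + 16) = -2 - 136 = -138)
r - Z(-40, 28) = -138 - (50 + 3*28)/(17 + 28) = -138 - (50 + 84)/45 = -138 - 134/45 = -6344/45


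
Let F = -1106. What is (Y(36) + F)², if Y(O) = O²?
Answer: 36100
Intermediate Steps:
(Y(36) + F)² = (36² - 1106)² = (1296 - 1106)² = 190² = 36100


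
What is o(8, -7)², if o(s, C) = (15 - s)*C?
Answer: 2401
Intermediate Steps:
o(s, C) = C*(15 - s)
o(8, -7)² = (-7*(15 - 1*8))² = (-7*(15 - 8))² = (-7*7)² = (-49)² = 2401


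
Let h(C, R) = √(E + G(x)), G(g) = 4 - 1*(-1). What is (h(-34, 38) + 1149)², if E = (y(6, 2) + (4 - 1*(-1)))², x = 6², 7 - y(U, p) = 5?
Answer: 1320255 + 6894*√6 ≈ 1.3371e+6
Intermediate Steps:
y(U, p) = 2 (y(U, p) = 7 - 1*5 = 7 - 5 = 2)
x = 36
G(g) = 5 (G(g) = 4 + 1 = 5)
E = 49 (E = (2 + (4 - 1*(-1)))² = (2 + (4 + 1))² = (2 + 5)² = 7² = 49)
h(C, R) = 3*√6 (h(C, R) = √(49 + 5) = √54 = 3*√6)
(h(-34, 38) + 1149)² = (3*√6 + 1149)² = (1149 + 3*√6)²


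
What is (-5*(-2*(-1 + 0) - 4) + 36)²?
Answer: 2116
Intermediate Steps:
(-5*(-2*(-1 + 0) - 4) + 36)² = (-5*(-2*(-1) - 4) + 36)² = (-5*(2 - 4) + 36)² = (-5*(-2) + 36)² = (10 + 36)² = 46² = 2116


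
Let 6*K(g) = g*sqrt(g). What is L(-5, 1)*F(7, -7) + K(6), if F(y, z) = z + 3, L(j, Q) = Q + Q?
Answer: -8 + sqrt(6) ≈ -5.5505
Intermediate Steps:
K(g) = g**(3/2)/6 (K(g) = (g*sqrt(g))/6 = g**(3/2)/6)
L(j, Q) = 2*Q
F(y, z) = 3 + z
L(-5, 1)*F(7, -7) + K(6) = (2*1)*(3 - 7) + 6**(3/2)/6 = 2*(-4) + (6*sqrt(6))/6 = -8 + sqrt(6)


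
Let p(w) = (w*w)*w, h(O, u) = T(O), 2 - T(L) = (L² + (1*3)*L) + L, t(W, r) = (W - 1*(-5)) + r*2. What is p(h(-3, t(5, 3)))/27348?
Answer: 125/27348 ≈ 0.0045707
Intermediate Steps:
t(W, r) = 5 + W + 2*r (t(W, r) = (W + 5) + 2*r = (5 + W) + 2*r = 5 + W + 2*r)
T(L) = 2 - L² - 4*L (T(L) = 2 - ((L² + (1*3)*L) + L) = 2 - ((L² + 3*L) + L) = 2 - (L² + 4*L) = 2 + (-L² - 4*L) = 2 - L² - 4*L)
h(O, u) = 2 - O² - 4*O
p(w) = w³ (p(w) = w²*w = w³)
p(h(-3, t(5, 3)))/27348 = (2 - 1*(-3)² - 4*(-3))³/27348 = (2 - 1*9 + 12)³*(1/27348) = (2 - 9 + 12)³*(1/27348) = 5³*(1/27348) = 125*(1/27348) = 125/27348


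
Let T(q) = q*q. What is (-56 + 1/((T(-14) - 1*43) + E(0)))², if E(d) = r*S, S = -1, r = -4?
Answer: 77281681/24649 ≈ 3135.3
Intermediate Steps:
E(d) = 4 (E(d) = -4*(-1) = 4)
T(q) = q²
(-56 + 1/((T(-14) - 1*43) + E(0)))² = (-56 + 1/(((-14)² - 1*43) + 4))² = (-56 + 1/((196 - 43) + 4))² = (-56 + 1/(153 + 4))² = (-56 + 1/157)² = (-8791/157)² = 77281681/24649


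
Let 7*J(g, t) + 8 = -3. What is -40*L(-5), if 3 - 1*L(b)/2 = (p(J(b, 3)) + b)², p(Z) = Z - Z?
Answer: 1760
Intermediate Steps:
J(g, t) = -11/7 (J(g, t) = -8/7 + (⅐)*(-3) = -8/7 - 3/7 = -11/7)
p(Z) = 0
L(b) = 6 - 2*b² (L(b) = 6 - 2*(0 + b)² = 6 - 2*b²)
-40*L(-5) = -40*(6 - 2*(-5)²) = -40*(6 - 2*25) = -40*(6 - 50) = -40*(-44) = 1760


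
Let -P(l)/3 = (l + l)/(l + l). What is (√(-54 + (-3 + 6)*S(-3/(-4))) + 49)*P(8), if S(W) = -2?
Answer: -147 - 6*I*√15 ≈ -147.0 - 23.238*I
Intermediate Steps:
P(l) = -3 (P(l) = -3*(l + l)/(l + l) = -3*2*l/(2*l) = -3*2*l*1/(2*l) = -3*1 = -3)
(√(-54 + (-3 + 6)*S(-3/(-4))) + 49)*P(8) = (√(-54 + (-3 + 6)*(-2)) + 49)*(-3) = (√(-54 + 3*(-2)) + 49)*(-3) = (√(-54 - 6) + 49)*(-3) = (√(-60) + 49)*(-3) = (2*I*√15 + 49)*(-3) = (49 + 2*I*√15)*(-3) = -147 - 6*I*√15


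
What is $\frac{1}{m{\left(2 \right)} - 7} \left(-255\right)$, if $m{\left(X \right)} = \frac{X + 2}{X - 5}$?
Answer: $\frac{153}{5} \approx 30.6$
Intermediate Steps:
$m{\left(X \right)} = \frac{2 + X}{-5 + X}$
$\frac{1}{m{\left(2 \right)} - 7} \left(-255\right) = \frac{1}{\frac{2 + 2}{-5 + 2} - 7} \left(-255\right) = \frac{1}{\frac{1}{-3} \cdot 4 - 7} \left(-255\right) = \frac{1}{\left(- \frac{1}{3}\right) 4 - 7} \left(-255\right) = \frac{1}{- \frac{4}{3} - 7} \left(-255\right) = \frac{1}{- \frac{25}{3}} \left(-255\right) = \left(- \frac{3}{25}\right) \left(-255\right) = \frac{153}{5}$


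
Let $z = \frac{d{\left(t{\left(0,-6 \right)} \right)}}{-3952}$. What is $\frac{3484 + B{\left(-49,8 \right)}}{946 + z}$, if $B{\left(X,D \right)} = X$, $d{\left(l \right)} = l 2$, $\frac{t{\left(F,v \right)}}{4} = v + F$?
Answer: $\frac{169689}{46733} \approx 3.631$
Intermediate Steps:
$t{\left(F,v \right)} = 4 F + 4 v$ ($t{\left(F,v \right)} = 4 \left(v + F\right) = 4 \left(F + v\right) = 4 F + 4 v$)
$d{\left(l \right)} = 2 l$
$z = \frac{3}{247}$ ($z = \frac{2 \left(4 \cdot 0 + 4 \left(-6\right)\right)}{-3952} = 2 \left(0 - 24\right) \left(- \frac{1}{3952}\right) = 2 \left(-24\right) \left(- \frac{1}{3952}\right) = \left(-48\right) \left(- \frac{1}{3952}\right) = \frac{3}{247} \approx 0.012146$)
$\frac{3484 + B{\left(-49,8 \right)}}{946 + z} = \frac{3484 - 49}{946 + \frac{3}{247}} = \frac{3435}{\frac{233665}{247}} = 3435 \cdot \frac{247}{233665} = \frac{169689}{46733}$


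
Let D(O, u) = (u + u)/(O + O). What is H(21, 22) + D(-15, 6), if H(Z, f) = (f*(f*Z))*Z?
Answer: 1067218/5 ≈ 2.1344e+5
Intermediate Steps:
D(O, u) = u/O (D(O, u) = (2*u)/((2*O)) = (2*u)*(1/(2*O)) = u/O)
H(Z, f) = Z²*f² (H(Z, f) = (f*(Z*f))*Z = (Z*f²)*Z = Z²*f²)
H(21, 22) + D(-15, 6) = 21²*22² + 6/(-15) = 441*484 + 6*(-1/15) = 213444 - ⅖ = 1067218/5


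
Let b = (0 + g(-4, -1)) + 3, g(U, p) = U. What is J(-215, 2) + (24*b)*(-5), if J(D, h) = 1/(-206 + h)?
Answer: 24479/204 ≈ 120.00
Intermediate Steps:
b = -1 (b = (0 - 4) + 3 = -4 + 3 = -1)
J(-215, 2) + (24*b)*(-5) = 1/(-206 + 2) + (24*(-1))*(-5) = 1/(-204) - 24*(-5) = -1/204 + 120 = 24479/204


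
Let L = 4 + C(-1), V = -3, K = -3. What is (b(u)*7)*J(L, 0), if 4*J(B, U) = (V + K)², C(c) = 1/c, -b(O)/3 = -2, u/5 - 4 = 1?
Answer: 378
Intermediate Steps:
u = 25 (u = 20 + 5*1 = 20 + 5 = 25)
b(O) = 6 (b(O) = -3*(-2) = 6)
C(c) = 1/c
L = 3 (L = 4 + 1/(-1) = 4 - 1 = 3)
J(B, U) = 9 (J(B, U) = (-3 - 3)²/4 = (¼)*(-6)² = (¼)*36 = 9)
(b(u)*7)*J(L, 0) = (6*7)*9 = 42*9 = 378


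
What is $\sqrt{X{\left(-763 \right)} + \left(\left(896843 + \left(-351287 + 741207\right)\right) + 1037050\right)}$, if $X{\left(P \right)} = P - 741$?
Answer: $\sqrt{2322309} \approx 1523.9$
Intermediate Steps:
$X{\left(P \right)} = -741 + P$
$\sqrt{X{\left(-763 \right)} + \left(\left(896843 + \left(-351287 + 741207\right)\right) + 1037050\right)} = \sqrt{\left(-741 - 763\right) + \left(\left(896843 + \left(-351287 + 741207\right)\right) + 1037050\right)} = \sqrt{-1504 + \left(\left(896843 + 389920\right) + 1037050\right)} = \sqrt{-1504 + \left(1286763 + 1037050\right)} = \sqrt{-1504 + 2323813} = \sqrt{2322309}$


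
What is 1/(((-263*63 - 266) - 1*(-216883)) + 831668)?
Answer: 1/1031716 ≈ 9.6926e-7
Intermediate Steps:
1/(((-263*63 - 266) - 1*(-216883)) + 831668) = 1/(((-16569 - 266) + 216883) + 831668) = 1/((-16835 + 216883) + 831668) = 1/(200048 + 831668) = 1/1031716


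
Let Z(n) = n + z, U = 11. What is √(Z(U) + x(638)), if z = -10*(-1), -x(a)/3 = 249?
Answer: 11*I*√6 ≈ 26.944*I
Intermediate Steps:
x(a) = -747 (x(a) = -3*249 = -747)
z = 10
Z(n) = 10 + n (Z(n) = n + 10 = 10 + n)
√(Z(U) + x(638)) = √((10 + 11) - 747) = √(21 - 747) = √(-726) = 11*I*√6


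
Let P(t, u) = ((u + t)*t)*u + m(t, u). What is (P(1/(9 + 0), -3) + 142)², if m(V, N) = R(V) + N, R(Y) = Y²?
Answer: 128550244/6561 ≈ 19593.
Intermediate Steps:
m(V, N) = N + V² (m(V, N) = V² + N = N + V²)
P(t, u) = u + t² + t*u*(t + u) (P(t, u) = ((u + t)*t)*u + (u + t²) = ((t + u)*t)*u + (u + t²) = (t*(t + u))*u + (u + t²) = t*u*(t + u) + (u + t²) = u + t² + t*u*(t + u))
(P(1/(9 + 0), -3) + 142)² = ((-3 + (1/(9 + 0))² + (-3)²/(9 + 0) - 3/(9 + 0)²) + 142)² = ((-3 + (1/9)² + 9/9 - 3*(1/9)²) + 142)² = ((-3 + (⅑)² + (⅑)*9 - 3*(⅑)²) + 142)² = ((-3 + 1/81 + 1 - 3*1/81) + 142)² = ((-3 + 1/81 + 1 - 1/27) + 142)² = (-164/81 + 142)² = (11338/81)² = 128550244/6561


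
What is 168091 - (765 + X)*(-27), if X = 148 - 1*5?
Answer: 192607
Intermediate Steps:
X = 143 (X = 148 - 5 = 143)
168091 - (765 + X)*(-27) = 168091 - (765 + 143)*(-27) = 168091 - 908*(-27) = 168091 - 1*(-24516) = 168091 + 24516 = 192607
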